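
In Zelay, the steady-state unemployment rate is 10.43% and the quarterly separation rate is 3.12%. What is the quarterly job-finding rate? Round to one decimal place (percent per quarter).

From u* = s/(s+f): f = s·(1−u)/u.
f = 3.12 × (1 − 0.1043) / 0.1043 = 2.7946 / 0.1043 ≈ 26.8% per quarter.

Job-finding rate ≈ 26.8% per quarter.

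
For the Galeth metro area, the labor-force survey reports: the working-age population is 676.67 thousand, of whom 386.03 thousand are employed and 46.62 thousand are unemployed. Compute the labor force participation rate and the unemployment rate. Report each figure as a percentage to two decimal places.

Labor force participation rate ≈ 63.94%; unemployment rate ≈ 10.78%.

Labor force = employed + unemployed = 386.03 + 46.62 = 432.65 thousand.
Unemployment rate = 46.62 / 432.65 = 10.78%.
Labor force participation rate = 432.65 / 676.67 = 63.94%.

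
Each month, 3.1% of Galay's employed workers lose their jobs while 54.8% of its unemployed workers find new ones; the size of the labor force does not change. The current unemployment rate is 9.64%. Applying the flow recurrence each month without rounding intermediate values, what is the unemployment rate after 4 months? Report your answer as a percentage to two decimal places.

With a fixed labor force, u_{t+1} = u_t + s·(1−u_t) − f·u_t = u_t·(1−s−f) + s.
Here 1−s−f = 0.421 and s = 0.031.
u_1 = 0.096400 × 0.421 + 0.031 = 0.071584.
u_2 = 0.071584 × 0.421 + 0.031 = 0.061137.
u_3 = 0.061137 × 0.421 + 0.031 = 0.056739.
u_4 = 0.056739 × 0.421 + 0.031 = 0.054887.

Unemployment rate after four months ≈ 5.49%.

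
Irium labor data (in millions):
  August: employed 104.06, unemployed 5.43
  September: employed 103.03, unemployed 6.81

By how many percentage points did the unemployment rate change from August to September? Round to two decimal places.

The unemployment rate changed by +1.24 percentage points.

August: labor force = 104.06 + 5.43 = 109.49; u = 5.43/109.49 = 4.96%.
September: labor force = 103.03 + 6.81 = 109.84; u = 6.81/109.84 = 6.20%.
Change = 6.20% − 4.96% = +1.24 pp.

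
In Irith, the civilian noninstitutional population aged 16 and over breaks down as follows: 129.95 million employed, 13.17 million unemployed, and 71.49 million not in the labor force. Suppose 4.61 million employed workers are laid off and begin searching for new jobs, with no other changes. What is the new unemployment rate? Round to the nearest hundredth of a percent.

Initially, labor force = 129.95 + 13.17 = 143.12 million, so u = 13.17/143.12 = 9.20%.
After the change, employed falls and unemployed rises by 4.61; labor force unchanged → E = 125.34, U = 17.78, labor force = 143.12 million.
New unemployment rate = 17.78 / 143.12 = 12.42%.

New unemployment rate ≈ 12.42%.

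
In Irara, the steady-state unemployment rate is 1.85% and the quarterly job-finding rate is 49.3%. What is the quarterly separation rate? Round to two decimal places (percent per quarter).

From u* = s/(s+f): s = u·f/(1−u).
s = 0.0185 × 49.3 / (1 − 0.0185) = 0.9121 / 0.9815 ≈ 0.93% per quarter.

Separation rate ≈ 0.93% per quarter.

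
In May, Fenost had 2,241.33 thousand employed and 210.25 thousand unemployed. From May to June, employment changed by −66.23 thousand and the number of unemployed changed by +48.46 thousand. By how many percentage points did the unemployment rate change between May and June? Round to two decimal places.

May: labor force = 2,241.33 + 210.25 = 2,451.58; u = 210.25/2,451.58 = 8.58%.
June: labor force = 2,175.10 + 258.71 = 2,433.81; u = 258.71/2,433.81 = 10.63%.
Change = 10.63% − 8.58% = +2.05 pp.

The unemployment rate changed by +2.05 percentage points.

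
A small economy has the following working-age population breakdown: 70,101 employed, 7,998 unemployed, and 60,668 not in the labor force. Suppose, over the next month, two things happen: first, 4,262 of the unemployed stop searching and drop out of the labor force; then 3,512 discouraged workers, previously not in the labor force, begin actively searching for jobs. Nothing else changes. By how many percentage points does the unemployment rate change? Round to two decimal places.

Initially, labor force = 70,101 + 7,998 = 78,099, so u = 7,998/78,099 = 10.24%.
After the first change, unemployed and labor force both fall by 4,262 → E = 70,101, U = 3,736, labor force = 73,837.
After the second change, unemployed and labor force both rise by 3,512 → E = 70,101, U = 7,248, labor force = 77,349.
New unemployment rate = 7,248 / 77,349 = 9.37%.
Change = 9.37% − 10.24% = −0.87 percentage points.

The unemployment rate changes by −0.87 percentage points.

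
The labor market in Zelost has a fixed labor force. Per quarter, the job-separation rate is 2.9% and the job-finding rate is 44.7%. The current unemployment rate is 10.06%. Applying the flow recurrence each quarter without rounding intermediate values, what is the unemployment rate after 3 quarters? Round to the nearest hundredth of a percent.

With a fixed labor force, u_{t+1} = u_t + s·(1−u_t) − f·u_t = u_t·(1−s−f) + s.
Here 1−s−f = 0.524 and s = 0.029.
u_1 = 0.100600 × 0.524 + 0.029 = 0.081714.
u_2 = 0.081714 × 0.524 + 0.029 = 0.071818.
u_3 = 0.071818 × 0.524 + 0.029 = 0.066633.

Unemployment rate after three quarters ≈ 6.66%.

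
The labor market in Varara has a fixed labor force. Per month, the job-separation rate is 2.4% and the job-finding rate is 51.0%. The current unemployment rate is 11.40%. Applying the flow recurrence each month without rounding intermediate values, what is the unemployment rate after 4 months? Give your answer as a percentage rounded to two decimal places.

With a fixed labor force, u_{t+1} = u_t + s·(1−u_t) − f·u_t = u_t·(1−s−f) + s.
Here 1−s−f = 0.466 and s = 0.024.
u_1 = 0.114000 × 0.466 + 0.024 = 0.077124.
u_2 = 0.077124 × 0.466 + 0.024 = 0.059940.
u_3 = 0.059940 × 0.466 + 0.024 = 0.051932.
u_4 = 0.051932 × 0.466 + 0.024 = 0.048200.

Unemployment rate after four months ≈ 4.82%.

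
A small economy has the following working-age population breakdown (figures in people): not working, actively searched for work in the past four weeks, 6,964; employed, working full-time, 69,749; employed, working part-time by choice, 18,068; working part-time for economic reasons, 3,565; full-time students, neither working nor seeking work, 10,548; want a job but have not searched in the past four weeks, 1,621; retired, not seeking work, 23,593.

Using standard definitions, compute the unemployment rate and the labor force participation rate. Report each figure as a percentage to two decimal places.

Unemployment rate ≈ 7.08%; labor force participation rate ≈ 73.33%.

Employed = 69,749 + 18,068 + 3,565 = 91,382 (anyone who worked, including part-time for economic reasons, counts as employed).
Unemployed = 6,964.
Labor force = 91,382 + 6,964 = 98,346.
Not in labor force = 10,548 + 1,621 + 23,593 = 35,762 (those not working and not actively searching are outside the labor force — including those who want a job but have given up searching).
Civilian working-age population = 98,346 + 35,762 = 134,108.
Unemployment rate = 6,964 / 98,346 = 7.08%.
Labor force participation rate = 98,346 / 134,108 = 73.33%.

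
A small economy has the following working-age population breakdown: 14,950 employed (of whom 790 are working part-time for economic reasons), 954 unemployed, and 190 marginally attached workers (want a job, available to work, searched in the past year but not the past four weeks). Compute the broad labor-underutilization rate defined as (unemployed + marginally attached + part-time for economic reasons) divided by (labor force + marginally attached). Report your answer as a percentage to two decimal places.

Broad underutilization rate ≈ 12.02%.

Labor force = 14,950 + 954 = 15,904.
Numerator = 954 + 190 + 790 = 1,934.
Denominator = 15,904 + 190 = 16,094.
Broad rate = 1,934 / 16,094 = 12.02%.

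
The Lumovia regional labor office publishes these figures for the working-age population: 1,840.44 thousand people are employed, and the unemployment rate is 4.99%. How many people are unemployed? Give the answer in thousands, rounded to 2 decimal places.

Let U be the number unemployed. The labor force is E + U, and U/(E+U) = 0.0499.
So U = 0.0499 × 1,840.44 / (1 − 0.0499) = 91.8380 / 0.9501 ≈ 96.66 thousand.

About 96.66 thousand are unemployed.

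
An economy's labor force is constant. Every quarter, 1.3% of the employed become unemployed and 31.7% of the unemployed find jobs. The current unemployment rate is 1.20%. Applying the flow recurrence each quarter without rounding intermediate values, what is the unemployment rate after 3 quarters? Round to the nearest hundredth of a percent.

Unemployment rate after three quarters ≈ 3.12%.

With a fixed labor force, u_{t+1} = u_t + s·(1−u_t) − f·u_t = u_t·(1−s−f) + s.
Here 1−s−f = 0.670 and s = 0.013.
u_1 = 0.012000 × 0.670 + 0.013 = 0.021040.
u_2 = 0.021040 × 0.670 + 0.013 = 0.027097.
u_3 = 0.027097 × 0.670 + 0.013 = 0.031155.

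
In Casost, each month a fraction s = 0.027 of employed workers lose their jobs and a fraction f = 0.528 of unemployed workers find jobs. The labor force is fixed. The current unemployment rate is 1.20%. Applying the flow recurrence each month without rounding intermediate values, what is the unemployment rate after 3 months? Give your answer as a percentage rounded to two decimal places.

With a fixed labor force, u_{t+1} = u_t + s·(1−u_t) − f·u_t = u_t·(1−s−f) + s.
Here 1−s−f = 0.445 and s = 0.027.
u_1 = 0.012000 × 0.445 + 0.027 = 0.032340.
u_2 = 0.032340 × 0.445 + 0.027 = 0.041391.
u_3 = 0.041391 × 0.445 + 0.027 = 0.045419.

Unemployment rate after three months ≈ 4.54%.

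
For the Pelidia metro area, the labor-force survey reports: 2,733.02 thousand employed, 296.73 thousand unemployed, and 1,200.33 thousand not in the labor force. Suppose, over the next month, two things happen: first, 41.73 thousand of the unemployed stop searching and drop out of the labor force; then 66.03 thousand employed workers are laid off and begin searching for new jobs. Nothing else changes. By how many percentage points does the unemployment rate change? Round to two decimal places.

Initially, labor force = 2,733.02 + 296.73 = 3,029.75 thousand, so u = 296.73/3,029.75 = 9.79%.
After the first change, unemployed and labor force both fall by 41.73 → E = 2,733.02, U = 255.00, labor force = 2,988.02 thousand.
After the second change, employed falls and unemployed rises by 66.03; labor force unchanged → E = 2,666.99, U = 321.03, labor force = 2,988.02 thousand.
New unemployment rate = 321.03 / 2,988.02 = 10.74%.
Change = 10.74% − 9.79% = +0.95 percentage points.

The unemployment rate changes by +0.95 percentage points.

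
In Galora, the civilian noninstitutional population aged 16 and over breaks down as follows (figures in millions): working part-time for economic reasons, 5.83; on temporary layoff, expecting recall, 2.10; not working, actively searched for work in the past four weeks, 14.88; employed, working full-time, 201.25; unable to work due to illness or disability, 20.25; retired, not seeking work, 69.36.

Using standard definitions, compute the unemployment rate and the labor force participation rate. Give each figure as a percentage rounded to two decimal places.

Unemployment rate ≈ 7.58%; labor force participation rate ≈ 71.43%.

Employed = 5.83 + 201.25 = 207.08 million (anyone who worked, including part-time for economic reasons, counts as employed).
Unemployed = 2.10 + 14.88 = 16.98 million (jobless and actively searching, or on temporary layoff).
Labor force = 207.08 + 16.98 = 224.06 million.
Not in labor force = 20.25 + 69.36 = 89.61 million (those not working and not actively searching are outside the labor force).
Civilian working-age population = 224.06 + 89.61 = 313.67 million.
Unemployment rate = 16.98 / 224.06 = 7.58%.
Labor force participation rate = 224.06 / 313.67 = 71.43%.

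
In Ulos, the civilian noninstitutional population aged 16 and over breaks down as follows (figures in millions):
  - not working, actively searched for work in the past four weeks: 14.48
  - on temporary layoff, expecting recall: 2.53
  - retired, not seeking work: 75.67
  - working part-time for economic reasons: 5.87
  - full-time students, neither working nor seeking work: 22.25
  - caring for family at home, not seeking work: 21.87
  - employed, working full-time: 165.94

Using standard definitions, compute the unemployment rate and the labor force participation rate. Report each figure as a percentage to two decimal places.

Employed = 5.87 + 165.94 = 171.81 million (anyone who worked, including part-time for economic reasons, counts as employed).
Unemployed = 14.48 + 2.53 = 17.01 million (jobless and actively searching, or on temporary layoff).
Labor force = 171.81 + 17.01 = 188.82 million.
Not in labor force = 75.67 + 22.25 + 21.87 = 119.79 million (those not working and not actively searching are outside the labor force).
Civilian working-age population = 188.82 + 119.79 = 308.61 million.
Unemployment rate = 17.01 / 188.82 = 9.01%.
Labor force participation rate = 188.82 / 308.61 = 61.18%.

Unemployment rate ≈ 9.01%; labor force participation rate ≈ 61.18%.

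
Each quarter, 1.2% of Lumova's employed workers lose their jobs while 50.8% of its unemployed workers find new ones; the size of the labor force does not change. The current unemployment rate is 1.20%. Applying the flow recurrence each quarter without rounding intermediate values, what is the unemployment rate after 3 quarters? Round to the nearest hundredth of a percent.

Unemployment rate after three quarters ≈ 2.19%.

With a fixed labor force, u_{t+1} = u_t + s·(1−u_t) − f·u_t = u_t·(1−s−f) + s.
Here 1−s−f = 0.480 and s = 0.012.
u_1 = 0.012000 × 0.480 + 0.012 = 0.017760.
u_2 = 0.017760 × 0.480 + 0.012 = 0.020525.
u_3 = 0.020525 × 0.480 + 0.012 = 0.021852.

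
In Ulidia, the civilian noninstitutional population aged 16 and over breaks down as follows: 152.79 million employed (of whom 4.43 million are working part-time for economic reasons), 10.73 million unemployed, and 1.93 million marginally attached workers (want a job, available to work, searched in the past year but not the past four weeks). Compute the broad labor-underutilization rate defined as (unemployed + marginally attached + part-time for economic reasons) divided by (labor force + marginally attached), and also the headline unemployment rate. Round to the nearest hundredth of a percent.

Labor force = 152.79 + 10.73 = 163.52 million.
Numerator = 10.73 + 1.93 + 4.43 = 17.09 million.
Denominator = 163.52 + 1.93 = 165.45 million.
Broad rate = 17.09 / 165.45 = 10.33%.
Headline unemployment rate = 10.73 / 163.52 = 6.56%.

Broad underutilization rate ≈ 10.33%; headline unemployment rate ≈ 6.56%.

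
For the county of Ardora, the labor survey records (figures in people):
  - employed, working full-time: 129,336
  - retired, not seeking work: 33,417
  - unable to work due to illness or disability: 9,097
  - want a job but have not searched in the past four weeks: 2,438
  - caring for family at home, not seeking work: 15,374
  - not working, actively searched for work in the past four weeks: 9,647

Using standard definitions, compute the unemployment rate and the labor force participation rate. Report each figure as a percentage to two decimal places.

Employed = 129,336.
Unemployed = 9,647.
Labor force = 129,336 + 9,647 = 138,983.
Not in labor force = 33,417 + 9,097 + 2,438 + 15,374 = 60,326 (those not working and not actively searching are outside the labor force — including those who want a job but have given up searching).
Civilian working-age population = 138,983 + 60,326 = 199,309.
Unemployment rate = 9,647 / 138,983 = 6.94%.
Labor force participation rate = 138,983 / 199,309 = 69.73%.

Unemployment rate ≈ 6.94%; labor force participation rate ≈ 69.73%.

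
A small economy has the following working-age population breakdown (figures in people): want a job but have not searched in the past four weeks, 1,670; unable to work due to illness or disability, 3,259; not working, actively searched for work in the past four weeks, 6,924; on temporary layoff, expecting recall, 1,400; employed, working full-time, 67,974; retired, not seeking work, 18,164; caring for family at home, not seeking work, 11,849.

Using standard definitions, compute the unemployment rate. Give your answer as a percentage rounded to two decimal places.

Employed = 67,974.
Unemployed = 6,924 + 1,400 = 8,324 (jobless and actively searching, or on temporary layoff).
Labor force = 67,974 + 8,324 = 76,298.
Unemployment rate = 8,324 / 76,298 = 10.91%.

Unemployment rate ≈ 10.91%.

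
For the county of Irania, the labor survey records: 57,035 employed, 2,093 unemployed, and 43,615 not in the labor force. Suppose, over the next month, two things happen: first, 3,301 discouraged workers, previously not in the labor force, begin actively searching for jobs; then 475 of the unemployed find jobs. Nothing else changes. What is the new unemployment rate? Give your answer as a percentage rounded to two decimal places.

New unemployment rate ≈ 7.88%.

Initially, labor force = 57,035 + 2,093 = 59,128, so u = 2,093/59,128 = 3.54%.
After the first change, unemployed and labor force both rise by 3,301 → E = 57,035, U = 5,394, labor force = 62,429.
After the second change, unemployed falls and employed rises by 475; labor force unchanged → E = 57,510, U = 4,919, labor force = 62,429.
New unemployment rate = 4,919 / 62,429 = 7.88%.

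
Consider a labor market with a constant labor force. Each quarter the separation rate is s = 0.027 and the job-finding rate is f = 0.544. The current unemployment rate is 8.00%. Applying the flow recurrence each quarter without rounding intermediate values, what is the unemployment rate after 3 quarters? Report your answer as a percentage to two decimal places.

With a fixed labor force, u_{t+1} = u_t + s·(1−u_t) − f·u_t = u_t·(1−s−f) + s.
Here 1−s−f = 0.429 and s = 0.027.
u_1 = 0.080000 × 0.429 + 0.027 = 0.061320.
u_2 = 0.061320 × 0.429 + 0.027 = 0.053306.
u_3 = 0.053306 × 0.429 + 0.027 = 0.049868.

Unemployment rate after three quarters ≈ 4.99%.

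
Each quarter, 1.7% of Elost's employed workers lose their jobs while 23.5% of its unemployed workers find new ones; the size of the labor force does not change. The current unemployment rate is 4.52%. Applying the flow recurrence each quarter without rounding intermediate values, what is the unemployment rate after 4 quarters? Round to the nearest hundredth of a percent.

With a fixed labor force, u_{t+1} = u_t + s·(1−u_t) − f·u_t = u_t·(1−s−f) + s.
Here 1−s−f = 0.748 and s = 0.017.
u_1 = 0.045200 × 0.748 + 0.017 = 0.050810.
u_2 = 0.050810 × 0.748 + 0.017 = 0.055006.
u_3 = 0.055006 × 0.748 + 0.017 = 0.058144.
u_4 = 0.058144 × 0.748 + 0.017 = 0.060492.

Unemployment rate after four quarters ≈ 6.05%.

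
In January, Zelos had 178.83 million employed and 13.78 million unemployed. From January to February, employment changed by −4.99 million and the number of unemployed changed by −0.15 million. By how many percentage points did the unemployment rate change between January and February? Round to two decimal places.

The unemployment rate changed by +0.12 percentage points.

January: labor force = 178.83 + 13.78 = 192.61; u = 13.78/192.61 = 7.15%.
February: labor force = 173.84 + 13.63 = 187.47; u = 13.63/187.47 = 7.27%.
Change = 7.27% − 7.15% = +0.12 pp.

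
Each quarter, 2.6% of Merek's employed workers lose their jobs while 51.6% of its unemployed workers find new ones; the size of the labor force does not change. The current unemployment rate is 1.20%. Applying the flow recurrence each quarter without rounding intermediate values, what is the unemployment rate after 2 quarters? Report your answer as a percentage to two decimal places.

With a fixed labor force, u_{t+1} = u_t + s·(1−u_t) − f·u_t = u_t·(1−s−f) + s.
Here 1−s−f = 0.458 and s = 0.026.
u_1 = 0.012000 × 0.458 + 0.026 = 0.031496.
u_2 = 0.031496 × 0.458 + 0.026 = 0.040425.

Unemployment rate after two quarters ≈ 4.04%.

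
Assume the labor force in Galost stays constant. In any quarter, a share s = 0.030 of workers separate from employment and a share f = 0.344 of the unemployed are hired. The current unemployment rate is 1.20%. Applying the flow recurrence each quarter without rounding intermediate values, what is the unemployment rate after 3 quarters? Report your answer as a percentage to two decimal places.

With a fixed labor force, u_{t+1} = u_t + s·(1−u_t) − f·u_t = u_t·(1−s−f) + s.
Here 1−s−f = 0.626 and s = 0.030.
u_1 = 0.012000 × 0.626 + 0.030 = 0.037512.
u_2 = 0.037512 × 0.626 + 0.030 = 0.053483.
u_3 = 0.053483 × 0.626 + 0.030 = 0.063480.

Unemployment rate after three quarters ≈ 6.35%.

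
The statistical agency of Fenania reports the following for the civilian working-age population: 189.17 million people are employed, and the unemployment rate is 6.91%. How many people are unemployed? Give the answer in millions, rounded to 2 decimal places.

About 14.04 million are unemployed.

Let U be the number unemployed. The labor force is E + U, and U/(E+U) = 0.0691.
So U = 0.0691 × 189.17 / (1 − 0.0691) = 13.0716 / 0.9309 ≈ 14.04 million.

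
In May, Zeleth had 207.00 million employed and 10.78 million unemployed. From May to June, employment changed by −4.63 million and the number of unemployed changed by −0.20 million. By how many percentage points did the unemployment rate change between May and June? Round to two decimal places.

The unemployment rate changed by +0.02 percentage points.

May: labor force = 207.00 + 10.78 = 217.78; u = 10.78/217.78 = 4.95%.
June: labor force = 202.37 + 10.58 = 212.95; u = 10.58/212.95 = 4.97%.
Change = 4.97% − 4.95% = +0.02 pp.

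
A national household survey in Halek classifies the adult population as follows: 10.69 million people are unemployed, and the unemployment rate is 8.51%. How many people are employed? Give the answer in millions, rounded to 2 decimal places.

About 114.93 million are employed.

Labor force = U / u = 10.69 / 0.0851 ≈ 125.62 million.
Employed = labor force − unemployed = 125.62 − 10.69 = 114.93 million.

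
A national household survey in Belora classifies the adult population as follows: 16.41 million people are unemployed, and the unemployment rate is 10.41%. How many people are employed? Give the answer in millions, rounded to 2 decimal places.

Labor force = U / u = 16.41 / 0.1041 ≈ 157.64 million.
Employed = labor force − unemployed = 157.64 − 16.41 = 141.23 million.

About 141.23 million are employed.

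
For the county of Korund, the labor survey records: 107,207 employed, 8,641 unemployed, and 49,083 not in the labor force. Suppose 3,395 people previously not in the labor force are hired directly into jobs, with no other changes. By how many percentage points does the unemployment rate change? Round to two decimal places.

The unemployment rate changes by −0.21 percentage points.

Initially, labor force = 107,207 + 8,641 = 115,848, so u = 8,641/115,848 = 7.46%.
After the change, employed and labor force both rise by 3,395; unemployed unchanged → E = 110,602, U = 8,641, labor force = 119,243.
New unemployment rate = 8,641 / 119,243 = 7.25%.
Change = 7.25% − 7.46% = −0.21 percentage points.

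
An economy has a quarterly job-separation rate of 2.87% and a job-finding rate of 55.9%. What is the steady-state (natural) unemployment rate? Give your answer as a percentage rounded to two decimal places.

At steady state the flows balance: s·E = f·U, so U/(E+U) = s/(s+f).
u* = 2.87 / (2.87 + 55.9) = 2.87 / 58.77 = 4.88%.

Steady-state unemployment rate ≈ 4.88%.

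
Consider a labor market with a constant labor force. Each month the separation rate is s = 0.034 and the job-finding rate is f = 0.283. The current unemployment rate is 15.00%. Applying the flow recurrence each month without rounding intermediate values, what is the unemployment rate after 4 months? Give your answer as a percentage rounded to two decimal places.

With a fixed labor force, u_{t+1} = u_t + s·(1−u_t) − f·u_t = u_t·(1−s−f) + s.
Here 1−s−f = 0.683 and s = 0.034.
u_1 = 0.150000 × 0.683 + 0.034 = 0.136450.
u_2 = 0.136450 × 0.683 + 0.034 = 0.127195.
u_3 = 0.127195 × 0.683 + 0.034 = 0.120874.
u_4 = 0.120874 × 0.683 + 0.034 = 0.116557.

Unemployment rate after four months ≈ 11.66%.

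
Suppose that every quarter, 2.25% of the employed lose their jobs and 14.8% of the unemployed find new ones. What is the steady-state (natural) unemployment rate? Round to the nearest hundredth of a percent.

At steady state the flows balance: s·E = f·U, so U/(E+U) = s/(s+f).
u* = 2.25 / (2.25 + 14.8) = 2.25 / 17.05 = 13.20%.

Steady-state unemployment rate ≈ 13.20%.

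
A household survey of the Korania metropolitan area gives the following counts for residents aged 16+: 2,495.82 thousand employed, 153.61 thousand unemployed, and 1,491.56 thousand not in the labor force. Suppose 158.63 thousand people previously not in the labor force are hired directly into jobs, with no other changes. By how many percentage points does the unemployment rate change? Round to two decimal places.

The unemployment rate changes by −0.33 percentage points.

Initially, labor force = 2,495.82 + 153.61 = 2,649.43 thousand, so u = 153.61/2,649.43 = 5.80%.
After the change, employed and labor force both rise by 158.63; unemployed unchanged → E = 2,654.45, U = 153.61, labor force = 2,808.06 thousand.
New unemployment rate = 153.61 / 2,808.06 = 5.47%.
Change = 5.47% − 5.80% = −0.33 percentage points.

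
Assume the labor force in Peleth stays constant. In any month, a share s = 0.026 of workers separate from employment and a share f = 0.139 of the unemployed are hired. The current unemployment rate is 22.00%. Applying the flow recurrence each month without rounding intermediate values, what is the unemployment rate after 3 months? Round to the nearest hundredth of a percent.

With a fixed labor force, u_{t+1} = u_t + s·(1−u_t) − f·u_t = u_t·(1−s−f) + s.
Here 1−s−f = 0.835 and s = 0.026.
u_1 = 0.220000 × 0.835 + 0.026 = 0.209700.
u_2 = 0.209700 × 0.835 + 0.026 = 0.201099.
u_3 = 0.201099 × 0.835 + 0.026 = 0.193918.

Unemployment rate after three months ≈ 19.39%.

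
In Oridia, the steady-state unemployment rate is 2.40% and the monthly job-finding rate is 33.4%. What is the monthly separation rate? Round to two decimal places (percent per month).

Separation rate ≈ 0.82% per month.

From u* = s/(s+f): s = u·f/(1−u).
s = 0.0240 × 33.4 / (1 − 0.0240) = 0.8016 / 0.9760 ≈ 0.82% per month.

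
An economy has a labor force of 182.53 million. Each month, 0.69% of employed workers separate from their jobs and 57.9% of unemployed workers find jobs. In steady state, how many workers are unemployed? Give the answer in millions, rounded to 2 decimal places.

About 2.15 million are unemployed in steady state.

Steady-state unemployment rate u* = s/(s+f) = 0.69/(0.69+57.9) = 0.011777.
Unemployed = u* × labor force = 0.011777 × 182.53 ≈ 2.15 million.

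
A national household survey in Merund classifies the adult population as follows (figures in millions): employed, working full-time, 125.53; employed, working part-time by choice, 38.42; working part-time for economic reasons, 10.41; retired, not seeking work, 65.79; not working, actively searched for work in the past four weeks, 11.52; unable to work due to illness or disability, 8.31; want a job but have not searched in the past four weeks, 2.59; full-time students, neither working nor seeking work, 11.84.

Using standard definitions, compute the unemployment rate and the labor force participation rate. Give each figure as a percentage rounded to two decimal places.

Employed = 125.53 + 38.42 + 10.41 = 174.36 million (anyone who worked, including part-time for economic reasons, counts as employed).
Unemployed = 11.52 million.
Labor force = 174.36 + 11.52 = 185.88 million.
Not in labor force = 65.79 + 8.31 + 2.59 + 11.84 = 88.53 million (those not working and not actively searching are outside the labor force — including those who want a job but have given up searching).
Civilian working-age population = 185.88 + 88.53 = 274.41 million.
Unemployment rate = 11.52 / 185.88 = 6.20%.
Labor force participation rate = 185.88 / 274.41 = 67.74%.

Unemployment rate ≈ 6.20%; labor force participation rate ≈ 67.74%.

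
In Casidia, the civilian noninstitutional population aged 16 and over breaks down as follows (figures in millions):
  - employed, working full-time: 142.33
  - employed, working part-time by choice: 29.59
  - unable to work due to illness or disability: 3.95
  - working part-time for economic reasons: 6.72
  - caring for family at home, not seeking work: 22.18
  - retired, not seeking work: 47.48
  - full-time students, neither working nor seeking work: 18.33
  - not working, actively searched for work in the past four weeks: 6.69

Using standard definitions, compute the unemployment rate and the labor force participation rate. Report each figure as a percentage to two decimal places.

Employed = 142.33 + 29.59 + 6.72 = 178.64 million (anyone who worked, including part-time for economic reasons, counts as employed).
Unemployed = 6.69 million.
Labor force = 178.64 + 6.69 = 185.33 million.
Not in labor force = 3.95 + 22.18 + 47.48 + 18.33 = 91.94 million (those not working and not actively searching are outside the labor force).
Civilian working-age population = 185.33 + 91.94 = 277.27 million.
Unemployment rate = 6.69 / 185.33 = 3.61%.
Labor force participation rate = 185.33 / 277.27 = 66.84%.

Unemployment rate ≈ 3.61%; labor force participation rate ≈ 66.84%.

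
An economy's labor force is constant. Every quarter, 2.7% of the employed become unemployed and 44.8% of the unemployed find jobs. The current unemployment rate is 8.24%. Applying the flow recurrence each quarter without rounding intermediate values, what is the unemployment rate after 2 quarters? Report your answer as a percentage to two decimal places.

With a fixed labor force, u_{t+1} = u_t + s·(1−u_t) − f·u_t = u_t·(1−s−f) + s.
Here 1−s−f = 0.525 and s = 0.027.
u_1 = 0.082400 × 0.525 + 0.027 = 0.070260.
u_2 = 0.070260 × 0.525 + 0.027 = 0.063886.

Unemployment rate after two quarters ≈ 6.39%.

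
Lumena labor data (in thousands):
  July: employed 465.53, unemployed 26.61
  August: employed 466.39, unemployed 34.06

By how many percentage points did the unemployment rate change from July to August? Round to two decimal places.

July: labor force = 465.53 + 26.61 = 492.14; u = 26.61/492.14 = 5.41%.
August: labor force = 466.39 + 34.06 = 500.45; u = 34.06/500.45 = 6.81%.
Change = 6.81% − 5.41% = +1.40 pp.

The unemployment rate changed by +1.40 percentage points.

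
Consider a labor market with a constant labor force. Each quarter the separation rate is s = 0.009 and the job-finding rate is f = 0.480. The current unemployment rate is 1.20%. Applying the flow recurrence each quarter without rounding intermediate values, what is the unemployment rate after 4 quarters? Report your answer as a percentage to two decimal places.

Unemployment rate after four quarters ≈ 1.80%.

With a fixed labor force, u_{t+1} = u_t + s·(1−u_t) − f·u_t = u_t·(1−s−f) + s.
Here 1−s−f = 0.511 and s = 0.009.
u_1 = 0.012000 × 0.511 + 0.009 = 0.015132.
u_2 = 0.015132 × 0.511 + 0.009 = 0.016732.
u_3 = 0.016732 × 0.511 + 0.009 = 0.017550.
u_4 = 0.017550 × 0.511 + 0.009 = 0.017968.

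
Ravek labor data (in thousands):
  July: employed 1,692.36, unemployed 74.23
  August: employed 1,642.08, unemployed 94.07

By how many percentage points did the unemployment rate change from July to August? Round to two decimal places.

The unemployment rate changed by +1.22 percentage points.

July: labor force = 1,692.36 + 74.23 = 1,766.59; u = 74.23/1,766.59 = 4.20%.
August: labor force = 1,642.08 + 94.07 = 1,736.15; u = 94.07/1,736.15 = 5.42%.
Change = 5.42% − 4.20% = +1.22 pp.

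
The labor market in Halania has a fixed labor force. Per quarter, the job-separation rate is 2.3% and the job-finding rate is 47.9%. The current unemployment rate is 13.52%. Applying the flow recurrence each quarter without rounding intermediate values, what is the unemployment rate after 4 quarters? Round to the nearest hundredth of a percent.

Unemployment rate after four quarters ≈ 5.13%.

With a fixed labor force, u_{t+1} = u_t + s·(1−u_t) − f·u_t = u_t·(1−s−f) + s.
Here 1−s−f = 0.498 and s = 0.023.
u_1 = 0.135200 × 0.498 + 0.023 = 0.090330.
u_2 = 0.090330 × 0.498 + 0.023 = 0.067984.
u_3 = 0.067984 × 0.498 + 0.023 = 0.056856.
u_4 = 0.056856 × 0.498 + 0.023 = 0.051314.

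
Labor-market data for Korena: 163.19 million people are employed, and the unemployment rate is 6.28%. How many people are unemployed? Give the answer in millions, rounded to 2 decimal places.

About 10.94 million are unemployed.

Let U be the number unemployed. The labor force is E + U, and U/(E+U) = 0.0628.
So U = 0.0628 × 163.19 / (1 − 0.0628) = 10.2483 / 0.9372 ≈ 10.94 million.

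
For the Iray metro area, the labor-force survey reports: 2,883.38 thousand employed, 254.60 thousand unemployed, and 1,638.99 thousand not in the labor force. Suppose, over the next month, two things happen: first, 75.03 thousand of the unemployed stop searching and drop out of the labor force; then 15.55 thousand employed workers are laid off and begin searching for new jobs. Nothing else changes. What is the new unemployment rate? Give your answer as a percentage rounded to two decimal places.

New unemployment rate ≈ 6.37%.

Initially, labor force = 2,883.38 + 254.60 = 3,137.98 thousand, so u = 254.60/3,137.98 = 8.11%.
After the first change, unemployed and labor force both fall by 75.03 → E = 2,883.38, U = 179.57, labor force = 3,062.95 thousand.
After the second change, employed falls and unemployed rises by 15.55; labor force unchanged → E = 2,867.83, U = 195.12, labor force = 3,062.95 thousand.
New unemployment rate = 195.12 / 3,062.95 = 6.37%.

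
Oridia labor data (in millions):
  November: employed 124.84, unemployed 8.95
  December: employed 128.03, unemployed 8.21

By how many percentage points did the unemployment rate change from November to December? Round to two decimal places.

November: labor force = 124.84 + 8.95 = 133.79; u = 8.95/133.79 = 6.69%.
December: labor force = 128.03 + 8.21 = 136.24; u = 8.21/136.24 = 6.03%.
Change = 6.03% − 6.69% = −0.66 pp.

The unemployment rate changed by −0.66 percentage points.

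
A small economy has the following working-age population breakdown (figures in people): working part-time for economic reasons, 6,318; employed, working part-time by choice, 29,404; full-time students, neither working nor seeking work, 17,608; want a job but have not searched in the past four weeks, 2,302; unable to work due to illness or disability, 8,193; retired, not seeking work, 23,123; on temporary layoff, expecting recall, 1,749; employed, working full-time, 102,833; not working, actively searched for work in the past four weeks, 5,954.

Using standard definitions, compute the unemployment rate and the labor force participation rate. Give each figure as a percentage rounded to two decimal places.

Unemployment rate ≈ 5.27%; labor force participation rate ≈ 74.06%.

Employed = 6,318 + 29,404 + 102,833 = 138,555 (anyone who worked, including part-time for economic reasons, counts as employed).
Unemployed = 1,749 + 5,954 = 7,703 (jobless and actively searching, or on temporary layoff).
Labor force = 138,555 + 7,703 = 146,258.
Not in labor force = 17,608 + 2,302 + 8,193 + 23,123 = 51,226 (those not working and not actively searching are outside the labor force — including those who want a job but have given up searching).
Civilian working-age population = 146,258 + 51,226 = 197,484.
Unemployment rate = 7,703 / 146,258 = 5.27%.
Labor force participation rate = 146,258 / 197,484 = 74.06%.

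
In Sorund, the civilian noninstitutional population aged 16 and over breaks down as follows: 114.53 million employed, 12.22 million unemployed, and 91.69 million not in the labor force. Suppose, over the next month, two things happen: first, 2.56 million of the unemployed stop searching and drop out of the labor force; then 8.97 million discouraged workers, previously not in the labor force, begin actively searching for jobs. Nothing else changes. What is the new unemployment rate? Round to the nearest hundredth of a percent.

Initially, labor force = 114.53 + 12.22 = 126.75 million, so u = 12.22/126.75 = 9.64%.
After the first change, unemployed and labor force both fall by 2.56 → E = 114.53, U = 9.66, labor force = 124.19 million.
After the second change, unemployed and labor force both rise by 8.97 → E = 114.53, U = 18.63, labor force = 133.16 million.
New unemployment rate = 18.63 / 133.16 = 13.99%.

New unemployment rate ≈ 13.99%.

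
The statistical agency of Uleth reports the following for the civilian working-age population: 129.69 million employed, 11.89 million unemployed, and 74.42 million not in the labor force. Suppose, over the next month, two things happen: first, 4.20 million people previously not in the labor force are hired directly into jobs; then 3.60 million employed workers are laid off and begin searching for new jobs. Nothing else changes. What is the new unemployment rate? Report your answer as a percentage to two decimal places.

New unemployment rate ≈ 10.63%.

Initially, labor force = 129.69 + 11.89 = 141.58 million, so u = 11.89/141.58 = 8.40%.
After the first change, employed and labor force both rise by 4.20; unemployed unchanged → E = 133.89, U = 11.89, labor force = 145.78 million.
After the second change, employed falls and unemployed rises by 3.60; labor force unchanged → E = 130.29, U = 15.49, labor force = 145.78 million.
New unemployment rate = 15.49 / 145.78 = 10.63%.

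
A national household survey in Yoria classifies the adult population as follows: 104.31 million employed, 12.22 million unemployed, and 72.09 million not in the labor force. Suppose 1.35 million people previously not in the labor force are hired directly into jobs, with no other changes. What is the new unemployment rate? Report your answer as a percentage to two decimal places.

Initially, labor force = 104.31 + 12.22 = 116.53 million, so u = 12.22/116.53 = 10.49%.
After the change, employed and labor force both rise by 1.35; unemployed unchanged → E = 105.66, U = 12.22, labor force = 117.88 million.
New unemployment rate = 12.22 / 117.88 = 10.37%.

New unemployment rate ≈ 10.37%.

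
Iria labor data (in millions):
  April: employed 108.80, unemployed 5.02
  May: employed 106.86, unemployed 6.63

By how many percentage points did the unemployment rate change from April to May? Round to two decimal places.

The unemployment rate changed by +1.43 percentage points.

April: labor force = 108.80 + 5.02 = 113.82; u = 5.02/113.82 = 4.41%.
May: labor force = 106.86 + 6.63 = 113.49; u = 6.63/113.49 = 5.84%.
Change = 5.84% − 4.41% = +1.43 pp.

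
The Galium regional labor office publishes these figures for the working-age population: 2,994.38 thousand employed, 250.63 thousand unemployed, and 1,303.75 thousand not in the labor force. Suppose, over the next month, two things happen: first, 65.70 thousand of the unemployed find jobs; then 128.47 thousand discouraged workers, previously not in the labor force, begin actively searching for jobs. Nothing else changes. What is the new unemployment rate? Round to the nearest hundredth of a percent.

New unemployment rate ≈ 9.29%.

Initially, labor force = 2,994.38 + 250.63 = 3,245.01 thousand, so u = 250.63/3,245.01 = 7.72%.
After the first change, unemployed falls and employed rises by 65.70; labor force unchanged → E = 3,060.08, U = 184.93, labor force = 3,245.01 thousand.
After the second change, unemployed and labor force both rise by 128.47 → E = 3,060.08, U = 313.40, labor force = 3,373.48 thousand.
New unemployment rate = 313.40 / 3,373.48 = 9.29%.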